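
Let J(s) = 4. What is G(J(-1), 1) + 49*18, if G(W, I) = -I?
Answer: 881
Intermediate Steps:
G(J(-1), 1) + 49*18 = -1*1 + 49*18 = -1 + 882 = 881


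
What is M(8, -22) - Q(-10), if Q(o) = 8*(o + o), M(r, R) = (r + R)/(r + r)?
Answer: 1273/8 ≈ 159.13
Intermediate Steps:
M(r, R) = (R + r)/(2*r) (M(r, R) = (R + r)/((2*r)) = (R + r)*(1/(2*r)) = (R + r)/(2*r))
Q(o) = 16*o (Q(o) = 8*(2*o) = 16*o)
M(8, -22) - Q(-10) = (½)*(-22 + 8)/8 - 16*(-10) = (½)*(⅛)*(-14) - 1*(-160) = -7/8 + 160 = 1273/8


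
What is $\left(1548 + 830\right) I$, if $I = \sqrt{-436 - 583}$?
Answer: $2378 i \sqrt{1019} \approx 75910.0 i$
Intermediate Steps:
$I = i \sqrt{1019}$ ($I = \sqrt{-1019} = i \sqrt{1019} \approx 31.922 i$)
$\left(1548 + 830\right) I = \left(1548 + 830\right) i \sqrt{1019} = 2378 i \sqrt{1019}$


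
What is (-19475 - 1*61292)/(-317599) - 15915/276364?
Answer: 17266503103/87772930036 ≈ 0.19672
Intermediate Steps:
(-19475 - 1*61292)/(-317599) - 15915/276364 = (-19475 - 61292)*(-1/317599) - 15915*1/276364 = -80767*(-1/317599) - 15915/276364 = 80767/317599 - 15915/276364 = 17266503103/87772930036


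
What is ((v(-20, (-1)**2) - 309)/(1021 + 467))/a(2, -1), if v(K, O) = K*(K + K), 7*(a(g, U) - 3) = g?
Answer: 3437/34224 ≈ 0.10043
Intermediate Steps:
a(g, U) = 3 + g/7
v(K, O) = 2*K**2 (v(K, O) = K*(2*K) = 2*K**2)
((v(-20, (-1)**2) - 309)/(1021 + 467))/a(2, -1) = ((2*(-20)**2 - 309)/(1021 + 467))/(3 + (1/7)*2) = ((2*400 - 309)/1488)/(3 + 2/7) = ((800 - 309)*(1/1488))/(23/7) = (491*(1/1488))*(7/23) = (491/1488)*(7/23) = 3437/34224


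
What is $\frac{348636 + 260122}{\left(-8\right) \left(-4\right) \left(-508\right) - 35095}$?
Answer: $- \frac{608758}{51351} \approx -11.855$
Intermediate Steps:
$\frac{348636 + 260122}{\left(-8\right) \left(-4\right) \left(-508\right) - 35095} = \frac{608758}{32 \left(-508\right) - 35095} = \frac{608758}{-16256 - 35095} = \frac{608758}{-51351} = 608758 \left(- \frac{1}{51351}\right) = - \frac{608758}{51351}$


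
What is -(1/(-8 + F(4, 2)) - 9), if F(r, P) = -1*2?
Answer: 91/10 ≈ 9.1000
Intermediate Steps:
F(r, P) = -2
-(1/(-8 + F(4, 2)) - 9) = -(1/(-8 - 2) - 9) = -(1/(-10) - 9) = -(-1/10 - 9) = -1*(-91/10) = 91/10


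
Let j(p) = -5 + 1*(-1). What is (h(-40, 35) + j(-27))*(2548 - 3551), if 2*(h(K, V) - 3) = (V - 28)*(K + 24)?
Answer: 59177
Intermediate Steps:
j(p) = -6 (j(p) = -5 - 1 = -6)
h(K, V) = 3 + (-28 + V)*(24 + K)/2 (h(K, V) = 3 + ((V - 28)*(K + 24))/2 = 3 + ((-28 + V)*(24 + K))/2 = 3 + (-28 + V)*(24 + K)/2)
(h(-40, 35) + j(-27))*(2548 - 3551) = ((-333 - 14*(-40) + 12*35 + (½)*(-40)*35) - 6)*(2548 - 3551) = ((-333 + 560 + 420 - 700) - 6)*(-1003) = (-53 - 6)*(-1003) = -59*(-1003) = 59177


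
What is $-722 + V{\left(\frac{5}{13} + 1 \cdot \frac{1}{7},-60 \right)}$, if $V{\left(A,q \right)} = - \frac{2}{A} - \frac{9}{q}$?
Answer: $- \frac{87077}{120} \approx -725.64$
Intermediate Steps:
$V{\left(A,q \right)} = - \frac{9}{q} - \frac{2}{A}$
$-722 + V{\left(\frac{5}{13} + 1 \cdot \frac{1}{7},-60 \right)} = -722 - \left(- \frac{3}{20} + \frac{2}{\frac{5}{13} + 1 \cdot \frac{1}{7}}\right) = -722 - \left(- \frac{3}{20} + \frac{2}{5 \cdot \frac{1}{13} + 1 \cdot \frac{1}{7}}\right) = -722 + \left(\frac{3}{20} - \frac{2}{\frac{5}{13} + \frac{1}{7}}\right) = -722 + \left(\frac{3}{20} - \frac{2}{\frac{48}{91}}\right) = -722 + \left(\frac{3}{20} - \frac{91}{24}\right) = -722 - \frac{437}{120} = - \frac{87077}{120}$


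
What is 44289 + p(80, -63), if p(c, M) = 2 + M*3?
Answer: 44102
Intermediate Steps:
p(c, M) = 2 + 3*M
44289 + p(80, -63) = 44289 + (2 + 3*(-63)) = 44289 + (2 - 189) = 44289 - 187 = 44102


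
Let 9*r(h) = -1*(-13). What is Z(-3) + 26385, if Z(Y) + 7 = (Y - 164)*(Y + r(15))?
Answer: 239740/9 ≈ 26638.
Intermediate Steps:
r(h) = 13/9 (r(h) = (-1*(-13))/9 = (⅑)*13 = 13/9)
Z(Y) = -7 + (-164 + Y)*(13/9 + Y) (Z(Y) = -7 + (Y - 164)*(Y + 13/9) = -7 + (-164 + Y)*(13/9 + Y))
Z(-3) + 26385 = (-2195/9 + (-3)² - 1463/9*(-3)) + 26385 = (-2195/9 + 9 + 1463/3) + 26385 = 2275/9 + 26385 = 239740/9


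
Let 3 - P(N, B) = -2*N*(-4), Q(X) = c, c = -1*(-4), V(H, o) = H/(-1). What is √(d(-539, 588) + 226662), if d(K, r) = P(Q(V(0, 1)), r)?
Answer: 11*√1873 ≈ 476.06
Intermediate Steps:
V(H, o) = -H (V(H, o) = H*(-1) = -H)
c = 4
Q(X) = 4
P(N, B) = 3 - 8*N (P(N, B) = 3 - (-2*N)*(-4) = 3 - 8*N)
d(K, r) = -29 (d(K, r) = 3 - 8*4 = 3 - 32 = -29)
√(d(-539, 588) + 226662) = √(-29 + 226662) = √226633 = 11*√1873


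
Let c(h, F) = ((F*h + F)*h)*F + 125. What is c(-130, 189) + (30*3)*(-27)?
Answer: 599038865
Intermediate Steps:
c(h, F) = 125 + F*h*(F + F*h) (c(h, F) = ((F + F*h)*h)*F + 125 = (h*(F + F*h))*F + 125 = F*h*(F + F*h) + 125 = 125 + F*h*(F + F*h))
c(-130, 189) + (30*3)*(-27) = (125 - 130*189**2 + 189**2*(-130)**2) + (30*3)*(-27) = (125 - 130*35721 + 35721*16900) + 90*(-27) = (125 - 4643730 + 603684900) - 2430 = 599041295 - 2430 = 599038865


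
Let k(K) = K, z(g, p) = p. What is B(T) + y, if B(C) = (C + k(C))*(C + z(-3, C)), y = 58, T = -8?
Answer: 314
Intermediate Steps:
B(C) = 4*C**2 (B(C) = (C + C)*(C + C) = (2*C)*(2*C) = 4*C**2)
B(T) + y = 4*(-8)**2 + 58 = 4*64 + 58 = 256 + 58 = 314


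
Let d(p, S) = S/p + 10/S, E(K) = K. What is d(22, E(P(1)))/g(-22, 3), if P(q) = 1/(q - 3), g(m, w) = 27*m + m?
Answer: 881/27104 ≈ 0.032504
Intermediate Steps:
g(m, w) = 28*m
P(q) = 1/(-3 + q)
d(p, S) = 10/S + S/p
d(22, E(P(1)))/g(-22, 3) = (10/(1/(-3 + 1)) + 1/((-3 + 1)*22))/((28*(-22))) = (10/(1/(-2)) + (1/22)/(-2))/(-616) = (10/(-1/2) - 1/2*1/22)*(-1/616) = (10*(-2) - 1/44)*(-1/616) = (-20 - 1/44)*(-1/616) = -881/44*(-1/616) = 881/27104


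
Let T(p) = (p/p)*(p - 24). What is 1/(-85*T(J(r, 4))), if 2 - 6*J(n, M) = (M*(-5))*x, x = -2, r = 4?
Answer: 3/7735 ≈ 0.00038785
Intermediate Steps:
J(n, M) = ⅓ - 5*M/3 (J(n, M) = ⅓ - M*(-5)*(-2)/6 = ⅓ - (-5*M)*(-2)/6 = ⅓ - 5*M/3)
T(p) = -24 + p (T(p) = 1*(-24 + p) = -24 + p)
1/(-85*T(J(r, 4))) = 1/(-85*(-24 + (⅓ - 5/3*4))) = 1/(-85*(-24 + (⅓ - 20/3))) = 1/(-85*(-24 - 19/3)) = 1/(-85*(-91/3)) = 1/(7735/3) = 3/7735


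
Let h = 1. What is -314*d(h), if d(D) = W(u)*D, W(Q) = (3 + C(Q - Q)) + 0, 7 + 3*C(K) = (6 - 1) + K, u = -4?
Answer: -2198/3 ≈ -732.67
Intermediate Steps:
C(K) = -⅔ + K/3 (C(K) = -7/3 + ((6 - 1) + K)/3 = -7/3 + (5 + K)/3 = -7/3 + (5/3 + K/3) = -⅔ + K/3)
W(Q) = 7/3 (W(Q) = (3 + (-⅔ + (Q - Q)/3)) + 0 = (3 + (-⅔ + (⅓)*0)) + 0 = (3 + (-⅔ + 0)) + 0 = (3 - ⅔) + 0 = 7/3 + 0 = 7/3)
d(D) = 7*D/3
-314*d(h) = -2198/3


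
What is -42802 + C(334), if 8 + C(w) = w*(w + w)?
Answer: 180302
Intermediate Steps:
C(w) = -8 + 2*w² (C(w) = -8 + w*(w + w) = -8 + w*(2*w) = -8 + 2*w²)
-42802 + C(334) = -42802 + (-8 + 2*334²) = -42802 + (-8 + 2*111556) = -42802 + (-8 + 223112) = -42802 + 223104 = 180302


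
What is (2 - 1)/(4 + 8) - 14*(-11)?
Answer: 1849/12 ≈ 154.08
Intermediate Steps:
(2 - 1)/(4 + 8) - 14*(-11) = 1/12 + 154 = 1849/12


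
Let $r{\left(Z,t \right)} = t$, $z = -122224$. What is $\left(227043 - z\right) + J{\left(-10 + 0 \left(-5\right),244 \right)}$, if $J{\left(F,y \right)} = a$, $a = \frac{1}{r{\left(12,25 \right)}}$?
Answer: $\frac{8731676}{25} \approx 3.4927 \cdot 10^{5}$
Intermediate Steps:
$a = \frac{1}{25} \approx 0.04$
$J{\left(F,y \right)} = \frac{1}{25}$
$\left(227043 - z\right) + J{\left(-10 + 0 \left(-5\right),244 \right)} = \left(227043 - -122224\right) + \frac{1}{25} = \left(227043 + 122224\right) + \frac{1}{25} = 349267 + \frac{1}{25} = \frac{8731676}{25}$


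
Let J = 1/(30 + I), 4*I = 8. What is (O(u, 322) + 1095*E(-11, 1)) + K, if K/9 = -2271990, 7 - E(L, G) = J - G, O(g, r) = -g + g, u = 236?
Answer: -654053895/32 ≈ -2.0439e+7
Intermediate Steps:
I = 2 (I = (¼)*8 = 2)
J = 1/32 (J = 1/(30 + 2) = 1/32 ≈ 0.031250)
O(g, r) = 0
E(L, G) = 223/32 + G (E(L, G) = 7 - (1/32 - G) = 7 + (-1/32 + G) = 223/32 + G)
K = -20447910 (K = 9*(-2271990) = -20447910)
(O(u, 322) + 1095*E(-11, 1)) + K = (0 + 1095*(223/32 + 1)) - 20447910 = (0 + 1095*(255/32)) - 20447910 = (0 + 279225/32) - 20447910 = 279225/32 - 20447910 = -654053895/32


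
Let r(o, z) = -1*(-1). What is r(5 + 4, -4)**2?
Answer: 1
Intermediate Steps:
r(o, z) = 1
r(5 + 4, -4)**2 = 1**2 = 1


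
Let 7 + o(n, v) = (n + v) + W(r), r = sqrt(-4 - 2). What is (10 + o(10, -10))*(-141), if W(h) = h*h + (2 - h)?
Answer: 141 + 141*I*sqrt(6) ≈ 141.0 + 345.38*I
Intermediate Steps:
r = I*sqrt(6) (r = sqrt(-6) = I*sqrt(6) ≈ 2.4495*I)
W(h) = 2 + h**2 - h (W(h) = h**2 + (2 - h) = 2 + h**2 - h)
o(n, v) = -11 + n + v - I*sqrt(6) (o(n, v) = -7 + ((n + v) + (2 + (I*sqrt(6))**2 - I*sqrt(6))) = -7 + ((n + v) + (2 - 6 - I*sqrt(6))) = -7 + ((n + v) + (-4 - I*sqrt(6))) = -7 + (-4 + n + v - I*sqrt(6)) = -11 + n + v - I*sqrt(6))
(10 + o(10, -10))*(-141) = (10 + (-11 + 10 - 10 - I*sqrt(6)))*(-141) = (10 + (-11 - I*sqrt(6)))*(-141) = (-1 - I*sqrt(6))*(-141) = 141 + 141*I*sqrt(6)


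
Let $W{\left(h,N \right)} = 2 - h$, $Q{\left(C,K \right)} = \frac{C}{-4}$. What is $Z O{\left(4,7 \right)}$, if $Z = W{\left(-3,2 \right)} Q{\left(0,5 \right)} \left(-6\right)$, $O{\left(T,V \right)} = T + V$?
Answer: $0$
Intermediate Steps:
$Q{\left(C,K \right)} = - \frac{C}{4}$ ($Q{\left(C,K \right)} = C \left(- \frac{1}{4}\right) = - \frac{C}{4}$)
$Z = 0$ ($Z = \left(2 - -3\right) \left(\left(- \frac{1}{4}\right) 0\right) \left(-6\right) = \left(2 + 3\right) 0 \left(-6\right) = 5 \cdot 0 \left(-6\right) = 0 \left(-6\right) = 0$)
$Z O{\left(4,7 \right)} = 0 \left(4 + 7\right) = 0 \cdot 11 = 0$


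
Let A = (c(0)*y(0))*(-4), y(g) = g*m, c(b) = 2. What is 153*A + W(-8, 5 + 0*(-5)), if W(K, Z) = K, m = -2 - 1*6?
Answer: -8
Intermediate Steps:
m = -8 (m = -2 - 6 = -8)
y(g) = -8*g (y(g) = g*(-8) = -8*g)
A = 0 (A = (2*(-8*0))*(-4) = (2*0)*(-4) = 0*(-4) = 0)
153*A + W(-8, 5 + 0*(-5)) = 153*0 - 8 = 0 - 8 = -8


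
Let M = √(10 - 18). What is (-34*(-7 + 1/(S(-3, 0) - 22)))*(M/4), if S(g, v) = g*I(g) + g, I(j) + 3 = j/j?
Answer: 2278*I*√2/19 ≈ 169.56*I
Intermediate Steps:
M = 2*I*√2 (M = √(-8) = 2*I*√2 ≈ 2.8284*I)
I(j) = -2 (I(j) = -3 + j/j = -3 + 1 = -2)
S(g, v) = -g (S(g, v) = g*(-2) + g = -2*g + g = -g)
(-34*(-7 + 1/(S(-3, 0) - 22)))*(M/4) = (-34*(-7 + 1/(-1*(-3) - 22)))*((2*I*√2)/4) = (-34*(-7 + 1/(3 - 22)))*((2*I*√2)*(¼)) = (-34*(-7 + 1/(-19)))*(I*√2/2) = (-34*(-7 - 1/19))*(I*√2/2) = (-34*(-134/19))*(I*√2/2) = 4556*(I*√2/2)/19 = 2278*I*√2/19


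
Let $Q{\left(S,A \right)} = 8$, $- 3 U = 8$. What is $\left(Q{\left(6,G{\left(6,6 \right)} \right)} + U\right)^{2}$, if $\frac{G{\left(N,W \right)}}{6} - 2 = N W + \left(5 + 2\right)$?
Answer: $\frac{256}{9} \approx 28.444$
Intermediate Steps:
$U = - \frac{8}{3}$ ($U = \left(- \frac{1}{3}\right) 8 = - \frac{8}{3} \approx -2.6667$)
$G{\left(N,W \right)} = 54 + 6 N W$ ($G{\left(N,W \right)} = 12 + 6 \left(N W + \left(5 + 2\right)\right) = 12 + 6 \left(N W + 7\right) = 12 + 6 \left(7 + N W\right) = 12 + \left(42 + 6 N W\right) = 54 + 6 N W$)
$\left(Q{\left(6,G{\left(6,6 \right)} \right)} + U\right)^{2} = \left(8 - \frac{8}{3}\right)^{2} = \left(\frac{16}{3}\right)^{2} = \frac{256}{9}$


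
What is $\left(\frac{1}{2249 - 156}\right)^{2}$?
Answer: $\frac{1}{4380649} \approx 2.2828 \cdot 10^{-7}$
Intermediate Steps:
$\left(\frac{1}{2249 - 156}\right)^{2} = \left(\frac{1}{2093}\right)^{2} = \frac{1}{4380649}$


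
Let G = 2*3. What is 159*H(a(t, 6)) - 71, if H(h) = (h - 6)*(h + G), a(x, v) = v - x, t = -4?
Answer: 10105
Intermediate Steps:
G = 6
H(h) = (-6 + h)*(6 + h) (H(h) = (h - 6)*(h + 6) = (-6 + h)*(6 + h))
159*H(a(t, 6)) - 71 = 159*(-36 + (6 - 1*(-4))²) - 71 = 159*(-36 + (6 + 4)²) - 71 = 159*(-36 + 10²) - 71 = 159*(-36 + 100) - 71 = 159*64 - 71 = 10176 - 71 = 10105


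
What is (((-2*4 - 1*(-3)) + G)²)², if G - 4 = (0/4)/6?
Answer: 1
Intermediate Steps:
G = 4 (G = 4 + (0/4)/6 = 4 + (0*(¼))*(⅙) = 4 + 0*(⅙) = 4 + 0 = 4)
(((-2*4 - 1*(-3)) + G)²)² = (((-2*4 - 1*(-3)) + 4)²)² = (((-8 + 3) + 4)²)² = ((-5 + 4)²)² = ((-1)²)² = 1² = 1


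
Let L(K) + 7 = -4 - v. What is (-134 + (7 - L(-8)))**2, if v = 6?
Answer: 12100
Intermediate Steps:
L(K) = -17 (L(K) = -7 + (-4 - 1*6) = -7 + (-4 - 6) = -7 - 10 = -17)
(-134 + (7 - L(-8)))**2 = (-134 + (7 - 1*(-17)))**2 = (-134 + (7 + 17))**2 = (-134 + 24)**2 = (-110)**2 = 12100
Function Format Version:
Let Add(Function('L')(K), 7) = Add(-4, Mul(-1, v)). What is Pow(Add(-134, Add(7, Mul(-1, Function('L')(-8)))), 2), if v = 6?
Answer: 12100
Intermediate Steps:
Function('L')(K) = -17 (Function('L')(K) = Add(-7, Add(-4, Mul(-1, 6))) = Add(-7, Add(-4, -6)) = Add(-7, -10) = -17)
Pow(Add(-134, Add(7, Mul(-1, Function('L')(-8)))), 2) = Pow(Add(-134, Add(7, Mul(-1, -17))), 2) = Pow(Add(-134, Add(7, 17)), 2) = Pow(Add(-134, 24), 2) = Pow(-110, 2) = 12100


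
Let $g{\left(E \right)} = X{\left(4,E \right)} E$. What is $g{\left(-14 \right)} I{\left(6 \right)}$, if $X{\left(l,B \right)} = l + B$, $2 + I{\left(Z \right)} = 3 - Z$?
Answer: $-700$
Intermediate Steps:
$I{\left(Z \right)} = 1 - Z$ ($I{\left(Z \right)} = -2 - \left(-3 + Z\right) = 1 - Z$)
$X{\left(l,B \right)} = B + l$
$g{\left(E \right)} = E \left(4 + E\right)$ ($g{\left(E \right)} = \left(E + 4\right) E = \left(4 + E\right) E = E \left(4 + E\right)$)
$g{\left(-14 \right)} I{\left(6 \right)} = - 14 \left(4 - 14\right) \left(1 - 6\right) = \left(-14\right) \left(-10\right) \left(1 - 6\right) = 140 \left(-5\right) = -700$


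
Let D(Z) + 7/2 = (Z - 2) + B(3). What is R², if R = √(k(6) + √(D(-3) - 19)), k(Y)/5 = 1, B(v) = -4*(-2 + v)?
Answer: 5 + 3*I*√14/2 ≈ 5.0 + 5.6125*I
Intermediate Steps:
B(v) = 8 - 4*v
k(Y) = 5 (k(Y) = 5*1 = 5)
D(Z) = -19/2 + Z (D(Z) = -7/2 + ((Z - 2) + (8 - 4*3)) = -7/2 + ((-2 + Z) + (8 - 12)) = -7/2 + ((-2 + Z) - 4) = -7/2 + (-6 + Z) = -19/2 + Z)
R = √(5 + 3*I*√14/2) (R = √(5 + √((-19/2 - 3) - 19)) = √(5 + √(-25/2 - 19)) = √(5 + √(-63/2)) = √(5 + 3*I*√14/2) ≈ 2.5017 + 1.1217*I)
R² = (√(20 + 6*I*√14)/2)² = 5 + 3*I*√14/2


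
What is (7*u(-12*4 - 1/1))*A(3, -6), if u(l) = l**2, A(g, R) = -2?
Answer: -33614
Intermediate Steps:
(7*u(-12*4 - 1/1))*A(3, -6) = (7*(-12*4 - 1/1)**2)*(-2) = (7*(-2*24 - 1*1)**2)*(-2) = (7*(-48 - 1)**2)*(-2) = (7*(-49)**2)*(-2) = (7*2401)*(-2) = 16807*(-2) = -33614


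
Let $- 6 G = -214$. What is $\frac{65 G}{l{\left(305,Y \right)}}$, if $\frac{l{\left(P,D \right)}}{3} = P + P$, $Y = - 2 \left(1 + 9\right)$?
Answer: $\frac{1391}{1098} \approx 1.2668$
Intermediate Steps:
$G = \frac{107}{3}$ ($G = \left(- \frac{1}{6}\right) \left(-214\right) = \frac{107}{3} \approx 35.667$)
$Y = -20$ ($Y = \left(-2\right) 10 = -20$)
$l{\left(P,D \right)} = 6 P$ ($l{\left(P,D \right)} = 3 \left(P + P\right) = 3 \cdot 2 P = 6 P$)
$\frac{65 G}{l{\left(305,Y \right)}} = \frac{65 \cdot \frac{107}{3}}{6 \cdot 305} = \frac{6955}{3 \cdot 1830} = \frac{6955}{3} \cdot \frac{1}{1830} = \frac{1391}{1098}$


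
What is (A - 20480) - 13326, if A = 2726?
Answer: -31080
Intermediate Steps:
(A - 20480) - 13326 = (2726 - 20480) - 13326 = -17754 - 13326 = -31080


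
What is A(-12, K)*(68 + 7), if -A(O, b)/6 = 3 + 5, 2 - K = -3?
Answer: -3600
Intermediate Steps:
K = 5 (K = 2 - 1*(-3) = 2 + 3 = 5)
A(O, b) = -48 (A(O, b) = -6*(3 + 5) = -6*8 = -48)
A(-12, K)*(68 + 7) = -48*(68 + 7) = -48*75 = -3600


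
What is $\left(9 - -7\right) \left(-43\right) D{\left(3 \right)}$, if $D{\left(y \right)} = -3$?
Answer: $2064$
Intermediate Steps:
$\left(9 - -7\right) \left(-43\right) D{\left(3 \right)} = \left(9 - -7\right) \left(-43\right) \left(-3\right) = \left(9 + 7\right) \left(-43\right) \left(-3\right) = 16 \left(-43\right) \left(-3\right) = \left(-688\right) \left(-3\right) = 2064$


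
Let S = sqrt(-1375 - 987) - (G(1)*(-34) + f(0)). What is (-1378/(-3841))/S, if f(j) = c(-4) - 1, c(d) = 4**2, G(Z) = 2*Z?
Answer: 73034/19861811 - 1378*I*sqrt(2362)/19861811 ≈ 0.0036771 - 0.0033719*I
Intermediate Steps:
c(d) = 16
f(j) = 15 (f(j) = 16 - 1 = 15)
S = 53 + I*sqrt(2362) (S = sqrt(-1375 - 987) - ((2*1)*(-34) + 15) = sqrt(-2362) - (2*(-34) + 15) = I*sqrt(2362) - (-68 + 15) = I*sqrt(2362) - 1*(-53) = I*sqrt(2362) + 53 = 53 + I*sqrt(2362) ≈ 53.0 + 48.6*I)
(-1378/(-3841))/S = (-1378/(-3841))/(53 + I*sqrt(2362)) = (-1378*(-1/3841))/(53 + I*sqrt(2362)) = 1378/(3841*(53 + I*sqrt(2362)))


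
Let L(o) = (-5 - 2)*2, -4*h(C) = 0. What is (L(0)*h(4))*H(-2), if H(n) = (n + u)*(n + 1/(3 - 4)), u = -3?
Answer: 0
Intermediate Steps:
h(C) = 0 (h(C) = -¼*0 = 0)
L(o) = -14 (L(o) = -7*2 = -14)
H(n) = (-1 + n)*(-3 + n) (H(n) = (n - 3)*(n + 1/(3 - 4)) = (-3 + n)*(n + 1/(-1)) = (-3 + n)*(n - 1) = (-3 + n)*(-1 + n) = (-1 + n)*(-3 + n))
(L(0)*h(4))*H(-2) = (-14*0)*(3 + (-2)² - 4*(-2)) = 0*(3 + 4 + 8) = 0*15 = 0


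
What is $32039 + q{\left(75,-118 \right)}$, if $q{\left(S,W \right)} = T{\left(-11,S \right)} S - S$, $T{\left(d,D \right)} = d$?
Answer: $31139$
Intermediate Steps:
$q{\left(S,W \right)} = - 12 S$ ($q{\left(S,W \right)} = - 11 S - S = - 12 S$)
$32039 + q{\left(75,-118 \right)} = 32039 - 900 = 31139$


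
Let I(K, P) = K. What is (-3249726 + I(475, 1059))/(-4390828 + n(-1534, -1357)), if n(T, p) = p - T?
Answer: 3249251/4390651 ≈ 0.74004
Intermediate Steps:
(-3249726 + I(475, 1059))/(-4390828 + n(-1534, -1357)) = (-3249726 + 475)/(-4390828 + (-1357 - 1*(-1534))) = -3249251/(-4390828 + (-1357 + 1534)) = -3249251/(-4390828 + 177) = -3249251/(-4390651) = -3249251*(-1/4390651) = 3249251/4390651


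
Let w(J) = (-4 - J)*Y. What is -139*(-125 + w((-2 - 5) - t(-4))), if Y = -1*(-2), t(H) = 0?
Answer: 16541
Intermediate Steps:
Y = 2
w(J) = -8 - 2*J (w(J) = (-4 - J)*2 = -8 - 2*J)
-139*(-125 + w((-2 - 5) - t(-4))) = -139*(-125 + (-8 - 2*((-2 - 5) - 1*0))) = -139*(-125 + (-8 - 2*(-7 + 0))) = -139*(-125 + (-8 - 2*(-7))) = -139*(-125 + (-8 + 14)) = -139*(-125 + 6) = -139*(-119) = 16541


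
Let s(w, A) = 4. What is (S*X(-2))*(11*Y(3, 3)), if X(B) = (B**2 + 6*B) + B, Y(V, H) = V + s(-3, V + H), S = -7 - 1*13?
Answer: 15400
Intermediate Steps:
S = -20 (S = -7 - 13 = -20)
Y(V, H) = 4 + V (Y(V, H) = V + 4 = 4 + V)
X(B) = B**2 + 7*B
(S*X(-2))*(11*Y(3, 3)) = (-(-40)*(7 - 2))*(11*(4 + 3)) = (-(-40)*5)*(11*7) = -20*(-10)*77 = 200*77 = 15400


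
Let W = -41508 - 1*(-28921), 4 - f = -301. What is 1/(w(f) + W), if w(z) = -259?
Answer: -1/12846 ≈ -7.7845e-5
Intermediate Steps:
f = 305 (f = 4 - 1*(-301) = 4 + 301 = 305)
W = -12587 (W = -41508 + 28921 = -12587)
1/(w(f) + W) = 1/(-259 - 12587) = 1/(-12846) = -1/12846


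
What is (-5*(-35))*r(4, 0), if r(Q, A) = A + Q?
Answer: 700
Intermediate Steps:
(-5*(-35))*r(4, 0) = (-5*(-35))*(0 + 4) = 175*4 = 700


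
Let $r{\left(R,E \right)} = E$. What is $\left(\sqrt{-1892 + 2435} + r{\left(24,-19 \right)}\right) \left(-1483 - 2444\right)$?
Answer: $74613 - 3927 \sqrt{543} \approx -16895.0$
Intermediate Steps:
$\left(\sqrt{-1892 + 2435} + r{\left(24,-19 \right)}\right) \left(-1483 - 2444\right) = \left(\sqrt{-1892 + 2435} - 19\right) \left(-1483 - 2444\right) = \left(\sqrt{543} - 19\right) \left(-3927\right) = \left(-19 + \sqrt{543}\right) \left(-3927\right) = 74613 - 3927 \sqrt{543}$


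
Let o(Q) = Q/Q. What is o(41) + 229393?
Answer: 229394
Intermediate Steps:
o(Q) = 1
o(41) + 229393 = 1 + 229393 = 229394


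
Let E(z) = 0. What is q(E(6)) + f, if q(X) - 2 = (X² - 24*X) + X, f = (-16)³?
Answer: -4094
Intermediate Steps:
f = -4096
q(X) = 2 + X² - 23*X (q(X) = 2 + ((X² - 24*X) + X) = 2 + (X² - 23*X) = 2 + X² - 23*X)
q(E(6)) + f = (2 + 0² - 23*0) - 4096 = (2 + 0 + 0) - 4096 = 2 - 4096 = -4094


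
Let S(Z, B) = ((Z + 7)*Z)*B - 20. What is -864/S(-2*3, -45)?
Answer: -432/125 ≈ -3.4560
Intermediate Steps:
S(Z, B) = -20 + B*Z*(7 + Z) (S(Z, B) = ((7 + Z)*Z)*B - 20 = (Z*(7 + Z))*B - 20 = B*Z*(7 + Z) - 20 = -20 + B*Z*(7 + Z))
-864/S(-2*3, -45) = -864/(-20 - 45*(-2*3)² + 7*(-45)*(-2*3)) = -864/(-20 - 45*(-6)² + 7*(-45)*(-6)) = -864/(-20 - 45*36 + 1890) = -864/(-20 - 1620 + 1890) = -864/250 = -864*1/250 = -432/125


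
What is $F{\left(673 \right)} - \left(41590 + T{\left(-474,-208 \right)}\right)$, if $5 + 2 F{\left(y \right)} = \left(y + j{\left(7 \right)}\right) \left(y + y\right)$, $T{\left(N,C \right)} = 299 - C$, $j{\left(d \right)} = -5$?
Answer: $\frac{814929}{2} \approx 4.0746 \cdot 10^{5}$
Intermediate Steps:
$F{\left(y \right)} = - \frac{5}{2} + y \left(-5 + y\right)$ ($F{\left(y \right)} = - \frac{5}{2} + \frac{\left(y - 5\right) \left(y + y\right)}{2} = - \frac{5}{2} + \frac{\left(-5 + y\right) 2 y}{2} = - \frac{5}{2} + \frac{2 y \left(-5 + y\right)}{2} = - \frac{5}{2} + y \left(-5 + y\right)$)
$F{\left(673 \right)} - \left(41590 + T{\left(-474,-208 \right)}\right) = \left(- \frac{5}{2} + 673^{2} - 3365\right) - \left(41889 + 208\right) = \left(- \frac{5}{2} + 452929 - 3365\right) - 42097 = \frac{899123}{2} - 42097 = \frac{814929}{2}$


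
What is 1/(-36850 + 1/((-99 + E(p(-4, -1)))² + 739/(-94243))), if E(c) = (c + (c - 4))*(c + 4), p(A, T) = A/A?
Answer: -1119700344/41260957582157 ≈ -2.7137e-5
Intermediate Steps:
p(A, T) = 1
E(c) = (-4 + 2*c)*(4 + c) (E(c) = (c + (-4 + c))*(4 + c) = (-4 + 2*c)*(4 + c))
1/(-36850 + 1/((-99 + E(p(-4, -1)))² + 739/(-94243))) = 1/(-36850 + 1/((-99 + (-16 + 2*1² + 4*1))² + 739/(-94243))) = 1/(-36850 + 1/((-99 + (-16 + 2*1 + 4))² + 739*(-1/94243))) = 1/(-36850 + 1/((-99 + (-16 + 2 + 4))² - 739/94243)) = 1/(-36850 + 1/((-99 - 10)² - 739/94243)) = 1/(-36850 + 1/((-109)² - 739/94243)) = 1/(-36850 + 1/(11881 - 739/94243)) = 1/(-36850 + 1/(1119700344/94243)) = 1/(-36850 + 94243/1119700344) = 1/(-41260957582157/1119700344) = -1119700344/41260957582157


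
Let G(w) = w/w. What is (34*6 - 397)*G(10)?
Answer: -193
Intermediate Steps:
G(w) = 1
(34*6 - 397)*G(10) = (34*6 - 397)*1 = (204 - 397)*1 = -193*1 = -193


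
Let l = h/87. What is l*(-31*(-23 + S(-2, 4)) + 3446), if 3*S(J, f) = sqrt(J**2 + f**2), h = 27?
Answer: 37431/29 - 186*sqrt(5)/29 ≈ 1276.4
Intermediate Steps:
l = 9/29 (l = 27/87 = 27*(1/87) = 9/29 ≈ 0.31034)
S(J, f) = sqrt(J**2 + f**2)/3
l*(-31*(-23 + S(-2, 4)) + 3446) = 9*(-31*(-23 + sqrt((-2)**2 + 4**2)/3) + 3446)/29 = 9*(-31*(-23 + sqrt(4 + 16)/3) + 3446)/29 = 9*(-31*(-23 + sqrt(20)/3) + 3446)/29 = 9*(-31*(-23 + (2*sqrt(5))/3) + 3446)/29 = 9*(-31*(-23 + 2*sqrt(5)/3) + 3446)/29 = 9*((713 - 62*sqrt(5)/3) + 3446)/29 = 9*(4159 - 62*sqrt(5)/3)/29 = 37431/29 - 186*sqrt(5)/29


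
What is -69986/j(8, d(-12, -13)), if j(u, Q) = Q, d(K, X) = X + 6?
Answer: 9998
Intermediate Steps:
d(K, X) = 6 + X
-69986/j(8, d(-12, -13)) = -69986/(6 - 13) = -69986/(-7) = -69986*(-⅐) = 9998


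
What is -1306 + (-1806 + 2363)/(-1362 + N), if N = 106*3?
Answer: -1364021/1044 ≈ -1306.5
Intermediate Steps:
N = 318
-1306 + (-1806 + 2363)/(-1362 + N) = -1306 + (-1806 + 2363)/(-1362 + 318) = -1306 + 557/(-1044) = -1306 + 557*(-1/1044) = -1306 - 557/1044 = -1364021/1044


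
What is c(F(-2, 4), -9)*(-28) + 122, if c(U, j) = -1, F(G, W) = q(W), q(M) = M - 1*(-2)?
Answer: 150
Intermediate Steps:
q(M) = 2 + M (q(M) = M + 2 = 2 + M)
F(G, W) = 2 + W
c(F(-2, 4), -9)*(-28) + 122 = -1*(-28) + 122 = 28 + 122 = 150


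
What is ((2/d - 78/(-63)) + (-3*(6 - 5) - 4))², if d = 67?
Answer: 65044225/1979649 ≈ 32.856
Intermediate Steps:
((2/d - 78/(-63)) + (-3*(6 - 5) - 4))² = ((2/67 - 78/(-63)) + (-3*(6 - 5) - 4))² = ((2*(1/67) - 78*(-1/63)) + (-3*1 - 4))² = ((2/67 + 26/21) + (-3 - 4))² = (1784/1407 - 7)² = (-8065/1407)² = 65044225/1979649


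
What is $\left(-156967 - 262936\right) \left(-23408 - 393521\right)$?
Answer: $175069737887$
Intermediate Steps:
$\left(-156967 - 262936\right) \left(-23408 - 393521\right) = \left(-419903\right) \left(-416929\right) = 175069737887$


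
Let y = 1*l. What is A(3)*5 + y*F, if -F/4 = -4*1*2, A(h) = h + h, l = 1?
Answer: 62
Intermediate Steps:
A(h) = 2*h
y = 1 (y = 1*1 = 1)
F = 32 (F = -4*(-4*1)*2 = -(-16)*2 = -4*(-8) = 32)
A(3)*5 + y*F = (2*3)*5 + 1*32 = 6*5 + 32 = 30 + 32 = 62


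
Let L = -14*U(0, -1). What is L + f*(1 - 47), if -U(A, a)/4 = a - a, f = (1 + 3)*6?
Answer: -1104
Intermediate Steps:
f = 24 (f = 4*6 = 24)
U(A, a) = 0 (U(A, a) = -4*(a - a) = -4*0 = 0)
L = 0 (L = -14*0 = 0)
L + f*(1 - 47) = 0 + 24*(1 - 47) = 0 + 24*(-46) = 0 - 1104 = -1104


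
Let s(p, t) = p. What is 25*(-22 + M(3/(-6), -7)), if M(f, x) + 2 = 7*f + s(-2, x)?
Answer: -1475/2 ≈ -737.50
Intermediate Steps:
M(f, x) = -4 + 7*f (M(f, x) = -2 + (7*f - 2) = -2 + (-2 + 7*f) = -4 + 7*f)
25*(-22 + M(3/(-6), -7)) = 25*(-22 + (-4 + 7*(3/(-6)))) = 25*(-22 + (-4 + 7*(3*(-1/6)))) = 25*(-22 + (-4 + 7*(-1/2))) = 25*(-22 + (-4 - 7/2)) = 25*(-22 - 15/2) = 25*(-59/2) = -1475/2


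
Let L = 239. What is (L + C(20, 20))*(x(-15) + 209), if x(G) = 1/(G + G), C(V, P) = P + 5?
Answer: 275836/5 ≈ 55167.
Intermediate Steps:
C(V, P) = 5 + P
x(G) = 1/(2*G)
(L + C(20, 20))*(x(-15) + 209) = (239 + (5 + 20))*((½)/(-15) + 209) = (239 + 25)*((½)*(-1/15) + 209) = 264*(-1/30 + 209) = 264*(6269/30) = 275836/5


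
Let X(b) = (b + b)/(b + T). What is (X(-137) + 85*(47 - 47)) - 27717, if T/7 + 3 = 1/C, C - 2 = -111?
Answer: -477506327/17229 ≈ -27715.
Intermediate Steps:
C = -109 (C = 2 - 111 = -109)
T = -2296/109 (T = -21 + 7/(-109) = -21 + 7*(-1/109) = -21 - 7/109 = -2296/109 ≈ -21.064)
X(b) = 2*b/(-2296/109 + b) (X(b) = (b + b)/(b - 2296/109) = (2*b)/(-2296/109 + b) = 2*b/(-2296/109 + b))
(X(-137) + 85*(47 - 47)) - 27717 = (218*(-137)/(-2296 + 109*(-137)) + 85*(47 - 47)) - 27717 = (218*(-137)/(-2296 - 14933) + 85*0) - 27717 = (218*(-137)/(-17229) + 0) - 27717 = (218*(-137)*(-1/17229) + 0) - 27717 = (29866/17229 + 0) - 27717 = 29866/17229 - 27717 = -477506327/17229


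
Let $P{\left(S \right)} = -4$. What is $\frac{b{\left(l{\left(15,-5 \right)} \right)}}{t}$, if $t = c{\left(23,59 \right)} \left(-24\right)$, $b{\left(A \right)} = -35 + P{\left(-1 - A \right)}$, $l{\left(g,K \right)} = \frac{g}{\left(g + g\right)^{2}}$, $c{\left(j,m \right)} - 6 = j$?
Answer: $\frac{13}{232} \approx 0.056035$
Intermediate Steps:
$c{\left(j,m \right)} = 6 + j$
$l{\left(g,K \right)} = \frac{1}{4 g}$ ($l{\left(g,K \right)} = \frac{g}{\left(2 g\right)^{2}} = \frac{g}{4 g^{2}} = g \frac{1}{4 g^{2}} = \frac{1}{4 g}$)
$b{\left(A \right)} = -39$ ($b{\left(A \right)} = -35 - 4 = -39$)
$t = -696$ ($t = \left(6 + 23\right) \left(-24\right) = 29 \left(-24\right) = -696$)
$\frac{b{\left(l{\left(15,-5 \right)} \right)}}{t} = - \frac{39}{-696} = \left(-39\right) \left(- \frac{1}{696}\right) = \frac{13}{232}$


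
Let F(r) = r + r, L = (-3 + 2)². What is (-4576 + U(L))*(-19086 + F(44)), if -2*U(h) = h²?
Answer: 86944347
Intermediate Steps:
L = 1 (L = (-1)² = 1)
F(r) = 2*r
U(h) = -h²/2
(-4576 + U(L))*(-19086 + F(44)) = (-4576 - ½*1²)*(-19086 + 2*44) = (-4576 - ½*1)*(-19086 + 88) = (-4576 - ½)*(-18998) = -9153/2*(-18998) = 86944347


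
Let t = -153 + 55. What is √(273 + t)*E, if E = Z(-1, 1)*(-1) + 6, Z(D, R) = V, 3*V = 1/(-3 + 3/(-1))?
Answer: 545*√7/18 ≈ 80.107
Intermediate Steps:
V = -1/18 (V = 1/(3*(-3 + 3/(-1))) = 1/(3*(-3 + 3*(-1))) = 1/(3*(-3 - 3)) = (⅓)/(-6) = (⅓)*(-⅙) = -1/18 ≈ -0.055556)
Z(D, R) = -1/18
t = -98
E = 109/18 (E = -1/18*(-1) + 6 = 1/18 + 6 = 109/18 ≈ 6.0556)
√(273 + t)*E = √(273 - 98)*(109/18) = √175*(109/18) = (5*√7)*(109/18) = 545*√7/18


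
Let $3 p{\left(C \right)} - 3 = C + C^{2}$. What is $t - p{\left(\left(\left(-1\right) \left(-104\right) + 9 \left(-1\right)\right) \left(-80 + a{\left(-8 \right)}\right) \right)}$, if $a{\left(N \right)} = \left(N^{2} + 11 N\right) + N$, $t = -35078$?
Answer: $- \frac{113304197}{3} \approx -3.7768 \cdot 10^{7}$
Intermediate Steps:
$a{\left(N \right)} = N^{2} + 12 N$
$p{\left(C \right)} = 1 + \frac{C}{3} + \frac{C^{2}}{3}$ ($p{\left(C \right)} = 1 + \frac{C + C^{2}}{3} = 1 + \left(\frac{C}{3} + \frac{C^{2}}{3}\right) = 1 + \frac{C}{3} + \frac{C^{2}}{3}$)
$t - p{\left(\left(\left(-1\right) \left(-104\right) + 9 \left(-1\right)\right) \left(-80 + a{\left(-8 \right)}\right) \right)} = -35078 - \left(1 + \frac{\left(\left(-1\right) \left(-104\right) + 9 \left(-1\right)\right) \left(-80 - 8 \left(12 - 8\right)\right)}{3} + \frac{\left(\left(\left(-1\right) \left(-104\right) + 9 \left(-1\right)\right) \left(-80 - 8 \left(12 - 8\right)\right)\right)^{2}}{3}\right) = -35078 - \left(1 + \frac{\left(104 - 9\right) \left(-80 - 32\right)}{3} + \frac{\left(\left(104 - 9\right) \left(-80 - 32\right)\right)^{2}}{3}\right) = -35078 - \left(1 + \frac{95 \left(-80 - 32\right)}{3} + \frac{\left(95 \left(-80 - 32\right)\right)^{2}}{3}\right) = -35078 - \left(1 + \frac{95 \left(-112\right)}{3} + \frac{\left(95 \left(-112\right)\right)^{2}}{3}\right) = -35078 - \left(1 + \frac{1}{3} \left(-10640\right) + \frac{\left(-10640\right)^{2}}{3}\right) = -35078 - \left(1 - \frac{10640}{3} + \frac{1}{3} \cdot 113209600\right) = -35078 - \left(1 - \frac{10640}{3} + \frac{113209600}{3}\right) = -35078 - \frac{113198963}{3} = - \frac{113304197}{3}$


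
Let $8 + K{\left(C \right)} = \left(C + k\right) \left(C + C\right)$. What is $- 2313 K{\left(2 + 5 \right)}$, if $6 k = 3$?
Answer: $-224361$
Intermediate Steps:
$k = \frac{1}{2}$ ($k = \frac{1}{6} \cdot 3 = \frac{1}{2} \approx 0.5$)
$K{\left(C \right)} = -8 + 2 C \left(\frac{1}{2} + C\right)$ ($K{\left(C \right)} = -8 + \left(C + \frac{1}{2}\right) \left(C + C\right) = -8 + \left(\frac{1}{2} + C\right) 2 C = -8 + 2 C \left(\frac{1}{2} + C\right)$)
$- 2313 K{\left(2 + 5 \right)} = - 2313 \left(-8 + \left(2 + 5\right) + 2 \left(2 + 5\right)^{2}\right) = - 2313 \left(-8 + 7 + 2 \cdot 7^{2}\right) = - 2313 \left(-8 + 7 + 2 \cdot 49\right) = - 2313 \left(-8 + 7 + 98\right) = \left(-2313\right) 97 = -224361$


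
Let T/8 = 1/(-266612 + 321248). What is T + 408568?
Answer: 5580630314/13659 ≈ 4.0857e+5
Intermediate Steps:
T = 2/13659 (T = 8/(-266612 + 321248) = 8/54636 = 8*(1/54636) = 2/13659 ≈ 0.00014642)
T + 408568 = 2/13659 + 408568 = 5580630314/13659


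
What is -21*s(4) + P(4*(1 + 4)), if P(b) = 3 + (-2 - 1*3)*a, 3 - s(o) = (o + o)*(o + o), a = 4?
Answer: 1264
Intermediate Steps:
s(o) = 3 - 4*o**2 (s(o) = 3 - (o + o)*(o + o) = 3 - 2*o*2*o = 3 - 4*o**2)
P(b) = -17 (P(b) = 3 + (-2 - 1*3)*4 = 3 + (-2 - 3)*4 = 3 - 5*4 = 3 - 20 = -17)
-21*s(4) + P(4*(1 + 4)) = -21*(3 - 4*4**2) - 17 = -21*(3 - 4*16) - 17 = -21*(3 - 64) - 17 = -21*(-61) - 17 = 1281 - 17 = 1264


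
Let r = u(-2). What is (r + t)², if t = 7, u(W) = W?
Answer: 25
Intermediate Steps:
r = -2
(r + t)² = (-2 + 7)² = 5² = 25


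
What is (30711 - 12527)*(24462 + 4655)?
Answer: 529463528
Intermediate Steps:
(30711 - 12527)*(24462 + 4655) = 18184*29117 = 529463528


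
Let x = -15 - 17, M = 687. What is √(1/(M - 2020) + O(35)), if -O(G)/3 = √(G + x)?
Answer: √(-1333 - 5330667*√3)/1333 ≈ 2.2797*I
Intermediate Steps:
x = -32
O(G) = -3*√(-32 + G) (O(G) = -3*√(G - 32) = -3*√(-32 + G))
√(1/(M - 2020) + O(35)) = √(1/(687 - 2020) - 3*√(-32 + 35)) = √(1/(-1333) - 3*√3) = √(-1/1333 - 3*√3)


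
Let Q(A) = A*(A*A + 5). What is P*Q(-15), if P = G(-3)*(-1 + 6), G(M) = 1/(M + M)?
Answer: 2875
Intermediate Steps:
G(M) = 1/(2*M)
Q(A) = A*(5 + A²) (Q(A) = A*(A² + 5) = A*(5 + A²))
P = -⅚ (P = ((½)/(-3))*(-1 + 6) = ((½)*(-⅓))*5 = -⅙*5 = -⅚ ≈ -0.83333)
P*Q(-15) = -(-25)*(5 + (-15)²)/2 = -(-25)*(5 + 225)/2 = -(-25)*230/2 = -⅚*(-3450) = 2875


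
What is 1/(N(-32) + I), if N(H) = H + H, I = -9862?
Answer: -1/9926 ≈ -0.00010075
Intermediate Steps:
N(H) = 2*H
1/(N(-32) + I) = 1/(2*(-32) - 9862) = 1/(-64 - 9862) = 1/(-9926) = -1/9926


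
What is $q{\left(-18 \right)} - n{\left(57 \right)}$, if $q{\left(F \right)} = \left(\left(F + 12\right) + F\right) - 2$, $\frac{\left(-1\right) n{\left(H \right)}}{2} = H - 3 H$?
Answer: $-254$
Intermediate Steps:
$n{\left(H \right)} = 4 H$ ($n{\left(H \right)} = - 2 \left(H - 3 H\right) = - 2 \left(- 2 H\right) = 4 H$)
$q{\left(F \right)} = 10 + 2 F$ ($q{\left(F \right)} = \left(\left(12 + F\right) + F\right) - 2 = \left(12 + 2 F\right) - 2 = 10 + 2 F$)
$q{\left(-18 \right)} - n{\left(57 \right)} = \left(10 + 2 \left(-18\right)\right) - 4 \cdot 57 = \left(10 - 36\right) - 228 = -26 - 228 = -254$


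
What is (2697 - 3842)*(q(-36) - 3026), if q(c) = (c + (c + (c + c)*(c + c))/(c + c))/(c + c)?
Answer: 498680705/144 ≈ 3.4631e+6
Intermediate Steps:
q(c) = (c + (c + 4*c**2)/(2*c))/(2*c) (q(c) = (c + (c + (2*c)*(2*c))/((2*c)))/((2*c)) = (c + (c + 4*c**2)*(1/(2*c)))*(1/(2*c)) = (c + (c + 4*c**2)/(2*c))*(1/(2*c)) = (c + (c + 4*c**2)/(2*c))/(2*c))
(2697 - 3842)*(q(-36) - 3026) = (2697 - 3842)*((1/4)*(1 + 6*(-36))/(-36) - 3026) = -1145*((1/4)*(-1/36)*(1 - 216) - 3026) = -1145*((1/4)*(-1/36)*(-215) - 3026) = -1145*(215/144 - 3026) = -1145*(-435529/144) = 498680705/144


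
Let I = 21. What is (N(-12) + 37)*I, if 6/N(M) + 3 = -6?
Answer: 763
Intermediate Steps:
N(M) = -⅔ (N(M) = 6/(-3 - 6) = 6/(-9) = 6*(-⅑) = -⅔)
(N(-12) + 37)*I = (-⅔ + 37)*21 = (109/3)*21 = 763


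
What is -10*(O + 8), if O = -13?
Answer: 50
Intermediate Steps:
-10*(O + 8) = -10*(-13 + 8) = -10*(-5) = 50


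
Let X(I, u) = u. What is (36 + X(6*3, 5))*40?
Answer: 1640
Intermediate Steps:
(36 + X(6*3, 5))*40 = (36 + 5)*40 = 41*40 = 1640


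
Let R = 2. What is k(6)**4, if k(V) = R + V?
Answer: 4096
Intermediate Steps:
k(V) = 2 + V
k(6)**4 = (2 + 6)**4 = 8**4 = 4096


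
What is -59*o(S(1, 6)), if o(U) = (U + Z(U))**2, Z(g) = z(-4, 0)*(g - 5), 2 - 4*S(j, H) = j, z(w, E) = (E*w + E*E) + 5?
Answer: -130331/4 ≈ -32583.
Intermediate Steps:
z(w, E) = 5 + E**2 + E*w (z(w, E) = (E*w + E**2) + 5 = (E**2 + E*w) + 5 = 5 + E**2 + E*w)
S(j, H) = 1/2 - j/4
Z(g) = -25 + 5*g (Z(g) = (5 + 0**2 + 0*(-4))*(g - 5) = (5 + 0 + 0)*(-5 + g) = 5*(-5 + g) = -25 + 5*g)
o(U) = (-25 + 6*U)**2 (o(U) = (U + (-25 + 5*U))**2 = (-25 + 6*U)**2)
-59*o(S(1, 6)) = -59*(-25 + 6*(1/2 - 1/4*1))**2 = -59*(-25 + 6*(1/2 - 1/4))**2 = -59*(-25 + 6*(1/4))**2 = -59*(-25 + 3/2)**2 = -59*(-47/2)**2 = -59*2209/4 = -130331/4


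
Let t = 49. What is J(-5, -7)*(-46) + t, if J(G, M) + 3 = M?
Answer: 509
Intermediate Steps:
J(G, M) = -3 + M
J(-5, -7)*(-46) + t = (-3 - 7)*(-46) + 49 = -10*(-46) + 49 = 460 + 49 = 509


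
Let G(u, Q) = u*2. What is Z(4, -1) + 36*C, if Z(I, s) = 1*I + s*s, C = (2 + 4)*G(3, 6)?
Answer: 1301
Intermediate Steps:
G(u, Q) = 2*u
C = 36 (C = (2 + 4)*(2*3) = 6*6 = 36)
Z(I, s) = I + s²
Z(4, -1) + 36*C = (4 + (-1)²) + 36*36 = (4 + 1) + 1296 = 5 + 1296 = 1301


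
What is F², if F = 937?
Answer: 877969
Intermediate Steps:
F² = 937² = 877969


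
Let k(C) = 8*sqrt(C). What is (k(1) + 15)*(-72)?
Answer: -1656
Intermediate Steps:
(k(1) + 15)*(-72) = (8*sqrt(1) + 15)*(-72) = (8*1 + 15)*(-72) = (8 + 15)*(-72) = 23*(-72) = -1656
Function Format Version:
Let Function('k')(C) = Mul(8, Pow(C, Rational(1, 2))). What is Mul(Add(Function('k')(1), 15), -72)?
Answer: -1656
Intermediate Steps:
Mul(Add(Function('k')(1), 15), -72) = Mul(Add(Mul(8, Pow(1, Rational(1, 2))), 15), -72) = Mul(Add(Mul(8, 1), 15), -72) = Mul(Add(8, 15), -72) = Mul(23, -72) = -1656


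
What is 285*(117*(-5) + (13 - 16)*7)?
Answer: -172710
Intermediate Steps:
285*(117*(-5) + (13 - 16)*7) = 285*(-585 - 3*7) = 285*(-585 - 21) = 285*(-606) = -172710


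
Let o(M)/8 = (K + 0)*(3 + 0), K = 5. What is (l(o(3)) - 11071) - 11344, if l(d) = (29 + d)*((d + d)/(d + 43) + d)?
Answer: -703445/163 ≈ -4315.6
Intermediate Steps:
o(M) = 120 (o(M) = 8*((5 + 0)*(3 + 0)) = 8*(5*3) = 8*15 = 120)
l(d) = (29 + d)*(d + 2*d/(43 + d)) (l(d) = (29 + d)*((2*d)/(43 + d) + d) = (29 + d)*(2*d/(43 + d) + d) = (29 + d)*(d + 2*d/(43 + d)))
(l(o(3)) - 11071) - 11344 = (120*(1305 + 120**2 + 74*120)/(43 + 120) - 11071) - 11344 = (120*(1305 + 14400 + 8880)/163 - 11071) - 11344 = (120*(1/163)*24585 - 11071) - 11344 = (2950200/163 - 11071) - 11344 = 1145627/163 - 11344 = -703445/163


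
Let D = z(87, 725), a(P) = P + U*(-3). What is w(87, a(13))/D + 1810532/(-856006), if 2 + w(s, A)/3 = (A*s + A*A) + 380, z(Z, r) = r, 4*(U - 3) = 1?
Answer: 3290455069/4964834800 ≈ 0.66275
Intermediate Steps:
U = 13/4 (U = 3 + (1/4)*1 = 3 + 1/4 = 13/4 ≈ 3.2500)
a(P) = -39/4 + P (a(P) = P + (13/4)*(-3) = P - 39/4 = -39/4 + P)
D = 725
w(s, A) = 1134 + 3*A**2 + 3*A*s (w(s, A) = -6 + 3*((A*s + A*A) + 380) = -6 + 3*((A*s + A**2) + 380) = -6 + 3*((A**2 + A*s) + 380) = -6 + 3*(380 + A**2 + A*s) = -6 + (1140 + 3*A**2 + 3*A*s) = 1134 + 3*A**2 + 3*A*s)
w(87, a(13))/D + 1810532/(-856006) = (1134 + 3*(-39/4 + 13)**2 + 3*(-39/4 + 13)*87)/725 + 1810532/(-856006) = (1134 + 3*(13/4)**2 + 3*(13/4)*87)*(1/725) + 1810532*(-1/856006) = (1134 + 3*(169/16) + 3393/4)*(1/725) - 905266/428003 = (1134 + 507/16 + 3393/4)*(1/725) - 905266/428003 = (32223/16)*(1/725) - 905266/428003 = 32223/11600 - 905266/428003 = 3290455069/4964834800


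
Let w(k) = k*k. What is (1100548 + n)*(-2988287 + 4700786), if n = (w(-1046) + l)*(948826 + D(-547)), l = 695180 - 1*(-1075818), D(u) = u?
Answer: 4652737406715185646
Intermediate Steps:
l = 1770998 (l = 695180 + 1075818 = 1770998)
w(k) = k²
n = 2716927438806 (n = ((-1046)² + 1770998)*(948826 - 547) = (1094116 + 1770998)*948279 = 2865114*948279 = 2716927438806)
(1100548 + n)*(-2988287 + 4700786) = (1100548 + 2716927438806)*(-2988287 + 4700786) = 2716928539354*1712499 = 4652737406715185646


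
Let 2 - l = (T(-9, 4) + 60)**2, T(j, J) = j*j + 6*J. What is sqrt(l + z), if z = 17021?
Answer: I*sqrt(10202) ≈ 101.01*I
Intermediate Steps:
T(j, J) = j**2 + 6*J
l = -27223 (l = 2 - (((-9)**2 + 6*4) + 60)**2 = 2 - ((81 + 24) + 60)**2 = 2 - (105 + 60)**2 = 2 - 1*165**2 = 2 - 1*27225 = 2 - 27225 = -27223)
sqrt(l + z) = sqrt(-27223 + 17021) = sqrt(-10202) = I*sqrt(10202)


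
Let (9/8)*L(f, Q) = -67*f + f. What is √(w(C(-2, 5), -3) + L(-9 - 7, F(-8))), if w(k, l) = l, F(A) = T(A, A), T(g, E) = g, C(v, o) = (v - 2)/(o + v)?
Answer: √8421/3 ≈ 30.589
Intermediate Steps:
C(v, o) = (-2 + v)/(o + v)
F(A) = A
L(f, Q) = -176*f/3 (L(f, Q) = 8*(-67*f + f)/9 = 8*(-66*f)/9 = -176*f/3)
√(w(C(-2, 5), -3) + L(-9 - 7, F(-8))) = √(-3 - 176*(-9 - 7)/3) = √(-3 - 176/3*(-16)) = √(-3 + 2816/3) = √(2807/3) = √8421/3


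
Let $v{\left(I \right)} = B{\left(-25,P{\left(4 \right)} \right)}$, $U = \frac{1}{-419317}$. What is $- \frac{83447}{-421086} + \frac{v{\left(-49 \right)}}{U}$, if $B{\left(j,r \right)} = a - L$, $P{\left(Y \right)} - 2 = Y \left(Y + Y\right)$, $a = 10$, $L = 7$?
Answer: $- \frac{529705471339}{421086} \approx -1.258 \cdot 10^{6}$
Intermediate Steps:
$P{\left(Y \right)} = 2 + 2 Y^{2}$ ($P{\left(Y \right)} = 2 + Y \left(Y + Y\right) = 2 + Y 2 Y = 2 + 2 Y^{2}$)
$B{\left(j,r \right)} = 3$ ($B{\left(j,r \right)} = 10 - 7 = 3$)
$U = - \frac{1}{419317} \approx -2.3848 \cdot 10^{-6}$
$v{\left(I \right)} = 3$
$- \frac{83447}{-421086} + \frac{v{\left(-49 \right)}}{U} = - \frac{83447}{-421086} + \frac{3}{- \frac{1}{419317}} = \left(-83447\right) \left(- \frac{1}{421086}\right) + 3 \left(-419317\right) = \frac{83447}{421086} - 1257951 = - \frac{529705471339}{421086}$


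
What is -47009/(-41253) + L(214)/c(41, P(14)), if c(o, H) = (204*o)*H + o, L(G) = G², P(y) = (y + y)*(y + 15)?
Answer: 321155969869/280174246077 ≈ 1.1463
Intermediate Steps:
P(y) = 2*y*(15 + y) (P(y) = (2*y)*(15 + y) = 2*y*(15 + y))
c(o, H) = o + 204*H*o (c(o, H) = 204*H*o + o = o + 204*H*o)
-47009/(-41253) + L(214)/c(41, P(14)) = -47009/(-41253) + 214²/((41*(1 + 204*(2*14*(15 + 14))))) = -47009*(-1/41253) + 45796/((41*(1 + 204*(2*14*29)))) = 47009/41253 + 45796/((41*(1 + 204*812))) = 47009/41253 + 45796/((41*(1 + 165648))) = 47009/41253 + 45796/((41*165649)) = 47009/41253 + 45796/6791609 = 321155969869/280174246077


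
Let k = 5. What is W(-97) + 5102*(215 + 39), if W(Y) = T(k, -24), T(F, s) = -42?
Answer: 1295866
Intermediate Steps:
W(Y) = -42
W(-97) + 5102*(215 + 39) = -42 + 5102*(215 + 39) = -42 + 5102*254 = -42 + 1295908 = 1295866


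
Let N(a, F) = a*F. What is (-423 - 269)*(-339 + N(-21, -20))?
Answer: -56052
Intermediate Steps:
N(a, F) = F*a
(-423 - 269)*(-339 + N(-21, -20)) = (-423 - 269)*(-339 - 20*(-21)) = -692*(-339 + 420) = -692*81 = -56052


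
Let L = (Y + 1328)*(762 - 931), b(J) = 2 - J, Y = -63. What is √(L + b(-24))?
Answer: 9*I*√2639 ≈ 462.34*I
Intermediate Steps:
L = -213785 (L = (-63 + 1328)*(762 - 931) = 1265*(-169) = -213785)
√(L + b(-24)) = √(-213785 + (2 - 1*(-24))) = √(-213785 + (2 + 24)) = √(-213785 + 26) = √(-213759) = 9*I*√2639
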